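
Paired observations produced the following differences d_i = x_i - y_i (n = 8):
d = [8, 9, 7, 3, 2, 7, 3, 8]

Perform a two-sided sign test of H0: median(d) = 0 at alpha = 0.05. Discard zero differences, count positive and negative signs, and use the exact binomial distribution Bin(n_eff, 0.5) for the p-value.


Step 1: Discard zero differences. Original n = 8; n_eff = number of nonzero differences = 8.
Nonzero differences (with sign): +8, +9, +7, +3, +2, +7, +3, +8
Step 2: Count signs: positive = 8, negative = 0.
Step 3: Under H0: P(positive) = 0.5, so the number of positives S ~ Bin(8, 0.5).
Step 4: Two-sided exact p-value = sum of Bin(8,0.5) probabilities at or below the observed probability = 0.007812.
Step 5: alpha = 0.05. reject H0.

n_eff = 8, pos = 8, neg = 0, p = 0.007812, reject H0.


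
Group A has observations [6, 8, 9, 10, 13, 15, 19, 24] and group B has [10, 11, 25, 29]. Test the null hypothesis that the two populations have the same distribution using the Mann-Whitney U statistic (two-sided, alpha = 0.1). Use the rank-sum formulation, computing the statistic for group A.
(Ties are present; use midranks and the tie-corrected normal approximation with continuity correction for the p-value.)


Step 1: Combine and sort all 12 observations; assign midranks.
sorted (value, group): (6,X), (8,X), (9,X), (10,X), (10,Y), (11,Y), (13,X), (15,X), (19,X), (24,X), (25,Y), (29,Y)
ranks: 6->1, 8->2, 9->3, 10->4.5, 10->4.5, 11->6, 13->7, 15->8, 19->9, 24->10, 25->11, 29->12
Step 2: Rank sum for X: R1 = 1 + 2 + 3 + 4.5 + 7 + 8 + 9 + 10 = 44.5.
Step 3: U_X = R1 - n1(n1+1)/2 = 44.5 - 8*9/2 = 44.5 - 36 = 8.5.
       U_Y = n1*n2 - U_X = 32 - 8.5 = 23.5.
Step 4: Ties are present, so use the tie-corrected normal approximation (with continuity correction) for the p-value.
Step 5: p-value = 0.233663; compare to alpha = 0.1. fail to reject H0.

U_X = 8.5, p = 0.233663, fail to reject H0 at alpha = 0.1.


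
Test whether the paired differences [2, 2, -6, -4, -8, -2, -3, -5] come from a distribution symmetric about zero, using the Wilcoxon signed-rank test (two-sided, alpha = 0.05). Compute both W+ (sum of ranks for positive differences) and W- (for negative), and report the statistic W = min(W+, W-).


Step 1: Drop any zero differences (none here) and take |d_i|.
|d| = [2, 2, 6, 4, 8, 2, 3, 5]
Step 2: Midrank |d_i| (ties get averaged ranks).
ranks: |2|->2, |2|->2, |6|->7, |4|->5, |8|->8, |2|->2, |3|->4, |5|->6
Step 3: Attach original signs; sum ranks with positive sign and with negative sign.
W+ = 2 + 2 = 4
W- = 7 + 5 + 8 + 2 + 4 + 6 = 32
(Check: W+ + W- = 36 should equal n(n+1)/2 = 36.)
Step 4: Test statistic W = min(W+, W-) = 4.
Step 5: Ties in |d|, so use the tie-corrected normal approximation.
        E[W] = n(n+1)/4 = 8*9/4 = 18.
        Tie groups: |d|=2 (t=3); sum(t^3 - t) = 24.
        Var[W] = n(n+1)(2n+1)/24 - sum(t^3-t)/48 = 1224/24 - 24/48 = 50.5.
        z = (W - E[W]) / sqrt(Var[W]) = (4 - 18) / 7.1063 = -1.9701.
        Two-sided p = 2*Phi(z) = 0.048830.
Step 6: alpha = 0.05. reject H0.

W+ = 4, W- = 32, W = min = 4, p = 0.048830, reject H0.


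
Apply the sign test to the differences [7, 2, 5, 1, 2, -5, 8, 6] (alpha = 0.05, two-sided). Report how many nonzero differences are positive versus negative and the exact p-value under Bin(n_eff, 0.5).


Step 1: Discard zero differences. Original n = 8; n_eff = number of nonzero differences = 8.
Nonzero differences (with sign): +7, +2, +5, +1, +2, -5, +8, +6
Step 2: Count signs: positive = 7, negative = 1.
Step 3: Under H0: P(positive) = 0.5, so the number of positives S ~ Bin(8, 0.5).
Step 4: Two-sided exact p-value = sum of Bin(8,0.5) probabilities at or below the observed probability = 0.070312.
Step 5: alpha = 0.05. fail to reject H0.

n_eff = 8, pos = 7, neg = 1, p = 0.070312, fail to reject H0.


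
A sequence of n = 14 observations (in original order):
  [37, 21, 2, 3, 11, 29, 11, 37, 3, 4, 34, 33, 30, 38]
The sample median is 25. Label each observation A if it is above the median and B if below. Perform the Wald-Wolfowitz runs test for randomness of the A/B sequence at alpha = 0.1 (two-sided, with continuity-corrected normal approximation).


Step 1: Compute median = 25; label A = above, B = below.
Labels in order: ABBBBABABBAAAA  (n_A = 7, n_B = 7)
Step 2: Count runs R = 7.
Step 3: Under H0 (random ordering), E[R] = 2*n_A*n_B/(n_A+n_B) + 1 = 2*7*7/14 + 1 = 8.0000.
        Var[R] = 2*n_A*n_B*(2*n_A*n_B - n_A - n_B) / ((n_A+n_B)^2 * (n_A+n_B-1)) = 8232/2548 = 3.2308.
        SD[R] = 1.7974.
Step 4: Continuity-corrected z = (R + 0.5 - E[R]) / SD[R] = (7 + 0.5 - 8.0000) / 1.7974 = -0.2782.
Step 5: Two-sided p-value via normal approximation = 2*(1 - Phi(|z|)) = 0.780879.
Step 6: alpha = 0.1. fail to reject H0.

R = 7, z = -0.2782, p = 0.780879, fail to reject H0.


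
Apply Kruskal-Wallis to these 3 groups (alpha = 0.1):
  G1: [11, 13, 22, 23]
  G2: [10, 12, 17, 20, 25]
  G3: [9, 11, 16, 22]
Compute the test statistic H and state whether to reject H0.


Step 1: Combine all N = 13 observations and assign midranks.
sorted (value, group, rank): (9,G3,1), (10,G2,2), (11,G1,3.5), (11,G3,3.5), (12,G2,5), (13,G1,6), (16,G3,7), (17,G2,8), (20,G2,9), (22,G1,10.5), (22,G3,10.5), (23,G1,12), (25,G2,13)
Step 2: Sum ranks within each group.
R_1 = 32 (n_1 = 4)
R_2 = 37 (n_2 = 5)
R_3 = 22 (n_3 = 4)
Step 3: H = 12/(N(N+1)) * sum(R_i^2/n_i) - 3(N+1)
     = 12/(13*14) * (32^2/4 + 37^2/5 + 22^2/4) - 3*14
     = 0.065934 * 650.8 - 42
     = 0.909890.
Step 4: Ties present; correction factor C = 1 - 12/(13^3 - 13) = 0.994505. Corrected H = 0.909890 / 0.994505 = 0.914917.
Step 5: Under H0, H ~ chi^2(2); p-value = 0.632890.
Step 6: alpha = 0.1. fail to reject H0.

H = 0.9149, df = 2, p = 0.632890, fail to reject H0.


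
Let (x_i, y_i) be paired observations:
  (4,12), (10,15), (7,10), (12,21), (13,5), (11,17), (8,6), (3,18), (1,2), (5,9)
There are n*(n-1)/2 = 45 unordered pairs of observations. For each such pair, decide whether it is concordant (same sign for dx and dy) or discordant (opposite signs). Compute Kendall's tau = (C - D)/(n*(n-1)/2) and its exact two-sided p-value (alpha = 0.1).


Step 1: Enumerate the 45 unordered pairs (i,j) with i<j and classify each by sign(x_j-x_i) * sign(y_j-y_i).
  (1,2):dx=+6,dy=+3->C; (1,3):dx=+3,dy=-2->D; (1,4):dx=+8,dy=+9->C; (1,5):dx=+9,dy=-7->D
  (1,6):dx=+7,dy=+5->C; (1,7):dx=+4,dy=-6->D; (1,8):dx=-1,dy=+6->D; (1,9):dx=-3,dy=-10->C
  (1,10):dx=+1,dy=-3->D; (2,3):dx=-3,dy=-5->C; (2,4):dx=+2,dy=+6->C; (2,5):dx=+3,dy=-10->D
  (2,6):dx=+1,dy=+2->C; (2,7):dx=-2,dy=-9->C; (2,8):dx=-7,dy=+3->D; (2,9):dx=-9,dy=-13->C
  (2,10):dx=-5,dy=-6->C; (3,4):dx=+5,dy=+11->C; (3,5):dx=+6,dy=-5->D; (3,6):dx=+4,dy=+7->C
  (3,7):dx=+1,dy=-4->D; (3,8):dx=-4,dy=+8->D; (3,9):dx=-6,dy=-8->C; (3,10):dx=-2,dy=-1->C
  (4,5):dx=+1,dy=-16->D; (4,6):dx=-1,dy=-4->C; (4,7):dx=-4,dy=-15->C; (4,8):dx=-9,dy=-3->C
  (4,9):dx=-11,dy=-19->C; (4,10):dx=-7,dy=-12->C; (5,6):dx=-2,dy=+12->D; (5,7):dx=-5,dy=+1->D
  (5,8):dx=-10,dy=+13->D; (5,9):dx=-12,dy=-3->C; (5,10):dx=-8,dy=+4->D; (6,7):dx=-3,dy=-11->C
  (6,8):dx=-8,dy=+1->D; (6,9):dx=-10,dy=-15->C; (6,10):dx=-6,dy=-8->C; (7,8):dx=-5,dy=+12->D
  (7,9):dx=-7,dy=-4->C; (7,10):dx=-3,dy=+3->D; (8,9):dx=-2,dy=-16->C; (8,10):dx=+2,dy=-9->D
  (9,10):dx=+4,dy=+7->C
Step 2: C = 26, D = 19, total pairs = 45.
Step 3: tau = (C - D)/(n(n-1)/2) = (26 - 19)/45 = 0.155556.
Step 4: Exact two-sided p-value (enumerate n! = 3628800 permutations of y under H0): p = 0.600654.
Step 5: alpha = 0.1. fail to reject H0.

tau_b = 0.1556 (C=26, D=19), p = 0.600654, fail to reject H0.


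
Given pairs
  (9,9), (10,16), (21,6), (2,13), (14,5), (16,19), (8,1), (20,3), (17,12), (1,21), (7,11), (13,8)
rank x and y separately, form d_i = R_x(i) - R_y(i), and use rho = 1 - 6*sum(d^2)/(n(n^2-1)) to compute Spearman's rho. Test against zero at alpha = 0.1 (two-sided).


Step 1: Rank x and y separately (midranks; no ties here).
rank(x): 9->5, 10->6, 21->12, 2->2, 14->8, 16->9, 8->4, 20->11, 17->10, 1->1, 7->3, 13->7
rank(y): 9->6, 16->10, 6->4, 13->9, 5->3, 19->11, 1->1, 3->2, 12->8, 21->12, 11->7, 8->5
Step 2: d_i = R_x(i) - R_y(i); compute d_i^2.
  (5-6)^2=1, (6-10)^2=16, (12-4)^2=64, (2-9)^2=49, (8-3)^2=25, (9-11)^2=4, (4-1)^2=9, (11-2)^2=81, (10-8)^2=4, (1-12)^2=121, (3-7)^2=16, (7-5)^2=4
sum(d^2) = 394.
Step 3: rho = 1 - 6*394 / (12*(12^2 - 1)) = 1 - 2364/1716 = -0.377622.
Step 4: Under H0, t = rho * sqrt((n-2)/(1-rho^2)) = -1.2896 ~ t(10).
Step 5: Two-sided p-value from the t-distribution with 10 df = 0.226206.
Step 6: alpha = 0.1. fail to reject H0.

rho = -0.3776, p = 0.226206, fail to reject H0 at alpha = 0.1.


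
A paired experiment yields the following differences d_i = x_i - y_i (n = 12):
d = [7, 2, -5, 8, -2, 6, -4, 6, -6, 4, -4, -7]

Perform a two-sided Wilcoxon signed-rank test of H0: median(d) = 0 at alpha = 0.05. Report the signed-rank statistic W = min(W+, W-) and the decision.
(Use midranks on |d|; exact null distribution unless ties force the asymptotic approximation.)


Step 1: Drop any zero differences (none here) and take |d_i|.
|d| = [7, 2, 5, 8, 2, 6, 4, 6, 6, 4, 4, 7]
Step 2: Midrank |d_i| (ties get averaged ranks).
ranks: |7|->10.5, |2|->1.5, |5|->6, |8|->12, |2|->1.5, |6|->8, |4|->4, |6|->8, |6|->8, |4|->4, |4|->4, |7|->10.5
Step 3: Attach original signs; sum ranks with positive sign and with negative sign.
W+ = 10.5 + 1.5 + 12 + 8 + 8 + 4 = 44
W- = 6 + 1.5 + 4 + 8 + 4 + 10.5 = 34
(Check: W+ + W- = 78 should equal n(n+1)/2 = 78.)
Step 4: Test statistic W = min(W+, W-) = 34.
Step 5: Ties in |d|, so use the tie-corrected normal approximation.
        E[W] = n(n+1)/4 = 12*13/4 = 39.
        Tie groups: |d|=2 (t=2), |d|=4 (t=3), |d|=6 (t=3), |d|=7 (t=2); sum(t^3 - t) = 60.
        Var[W] = n(n+1)(2n+1)/24 - sum(t^3-t)/48 = 3900/24 - 60/48 = 161.25.
        z = (W - E[W]) / sqrt(Var[W]) = (34 - 39) / 12.6984 = -0.3937.
        Two-sided p = 2*Phi(z) = 0.693766.
Step 6: alpha = 0.05. fail to reject H0.

W+ = 44, W- = 34, W = min = 34, p = 0.693766, fail to reject H0.


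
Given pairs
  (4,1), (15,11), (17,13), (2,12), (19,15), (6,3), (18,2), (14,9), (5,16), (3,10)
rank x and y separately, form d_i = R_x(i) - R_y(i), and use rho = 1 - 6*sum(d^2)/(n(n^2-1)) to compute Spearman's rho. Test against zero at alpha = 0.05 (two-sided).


Step 1: Rank x and y separately (midranks; no ties here).
rank(x): 4->3, 15->7, 17->8, 2->1, 19->10, 6->5, 18->9, 14->6, 5->4, 3->2
rank(y): 1->1, 11->6, 13->8, 12->7, 15->9, 3->3, 2->2, 9->4, 16->10, 10->5
Step 2: d_i = R_x(i) - R_y(i); compute d_i^2.
  (3-1)^2=4, (7-6)^2=1, (8-8)^2=0, (1-7)^2=36, (10-9)^2=1, (5-3)^2=4, (9-2)^2=49, (6-4)^2=4, (4-10)^2=36, (2-5)^2=9
sum(d^2) = 144.
Step 3: rho = 1 - 6*144 / (10*(10^2 - 1)) = 1 - 864/990 = 0.127273.
Step 4: Under H0, t = rho * sqrt((n-2)/(1-rho^2)) = 0.3629 ~ t(8).
Step 5: Two-sided p-value from the t-distribution with 8 df = 0.726057.
Step 6: alpha = 0.05. fail to reject H0.

rho = 0.1273, p = 0.726057, fail to reject H0 at alpha = 0.05.


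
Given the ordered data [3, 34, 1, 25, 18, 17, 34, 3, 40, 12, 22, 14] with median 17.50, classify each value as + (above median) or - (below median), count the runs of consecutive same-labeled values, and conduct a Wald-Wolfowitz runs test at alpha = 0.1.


Step 1: Compute median = 17.50; label A = above, B = below.
Labels in order: BABAABABABAB  (n_A = 6, n_B = 6)
Step 2: Count runs R = 11.
Step 3: Under H0 (random ordering), E[R] = 2*n_A*n_B/(n_A+n_B) + 1 = 2*6*6/12 + 1 = 7.0000.
        Var[R] = 2*n_A*n_B*(2*n_A*n_B - n_A - n_B) / ((n_A+n_B)^2 * (n_A+n_B-1)) = 4320/1584 = 2.7273.
        SD[R] = 1.6514.
Step 4: Continuity-corrected z = (R - 0.5 - E[R]) / SD[R] = (11 - 0.5 - 7.0000) / 1.6514 = 2.1194.
Step 5: Two-sided p-value via normal approximation = 2*(1 - Phi(|z|)) = 0.034060.
Step 6: alpha = 0.1. reject H0.

R = 11, z = 2.1194, p = 0.034060, reject H0.


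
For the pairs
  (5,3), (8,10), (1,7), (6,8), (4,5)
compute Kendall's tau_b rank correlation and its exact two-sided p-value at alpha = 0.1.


Step 1: Enumerate the 10 unordered pairs (i,j) with i<j and classify each by sign(x_j-x_i) * sign(y_j-y_i).
  (1,2):dx=+3,dy=+7->C; (1,3):dx=-4,dy=+4->D; (1,4):dx=+1,dy=+5->C; (1,5):dx=-1,dy=+2->D
  (2,3):dx=-7,dy=-3->C; (2,4):dx=-2,dy=-2->C; (2,5):dx=-4,dy=-5->C; (3,4):dx=+5,dy=+1->C
  (3,5):dx=+3,dy=-2->D; (4,5):dx=-2,dy=-3->C
Step 2: C = 7, D = 3, total pairs = 10.
Step 3: tau = (C - D)/(n(n-1)/2) = (7 - 3)/10 = 0.400000.
Step 4: Exact two-sided p-value (enumerate n! = 120 permutations of y under H0): p = 0.483333.
Step 5: alpha = 0.1. fail to reject H0.

tau_b = 0.4000 (C=7, D=3), p = 0.483333, fail to reject H0.


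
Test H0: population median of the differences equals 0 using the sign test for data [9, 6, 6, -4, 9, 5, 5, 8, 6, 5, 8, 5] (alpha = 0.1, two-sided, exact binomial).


Step 1: Discard zero differences. Original n = 12; n_eff = number of nonzero differences = 12.
Nonzero differences (with sign): +9, +6, +6, -4, +9, +5, +5, +8, +6, +5, +8, +5
Step 2: Count signs: positive = 11, negative = 1.
Step 3: Under H0: P(positive) = 0.5, so the number of positives S ~ Bin(12, 0.5).
Step 4: Two-sided exact p-value = sum of Bin(12,0.5) probabilities at or below the observed probability = 0.006348.
Step 5: alpha = 0.1. reject H0.

n_eff = 12, pos = 11, neg = 1, p = 0.006348, reject H0.


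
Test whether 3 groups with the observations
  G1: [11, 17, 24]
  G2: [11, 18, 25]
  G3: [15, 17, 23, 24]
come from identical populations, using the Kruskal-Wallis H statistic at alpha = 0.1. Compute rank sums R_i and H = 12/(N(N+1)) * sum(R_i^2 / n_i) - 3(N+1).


Step 1: Combine all N = 10 observations and assign midranks.
sorted (value, group, rank): (11,G1,1.5), (11,G2,1.5), (15,G3,3), (17,G1,4.5), (17,G3,4.5), (18,G2,6), (23,G3,7), (24,G1,8.5), (24,G3,8.5), (25,G2,10)
Step 2: Sum ranks within each group.
R_1 = 14.5 (n_1 = 3)
R_2 = 17.5 (n_2 = 3)
R_3 = 23 (n_3 = 4)
Step 3: H = 12/(N(N+1)) * sum(R_i^2/n_i) - 3(N+1)
     = 12/(10*11) * (14.5^2/3 + 17.5^2/3 + 23^2/4) - 3*11
     = 0.109091 * 304.417 - 33
     = 0.209091.
Step 4: Ties present; correction factor C = 1 - 18/(10^3 - 10) = 0.981818. Corrected H = 0.209091 / 0.981818 = 0.212963.
Step 5: Under H0, H ~ chi^2(2); p-value = 0.898992.
Step 6: alpha = 0.1. fail to reject H0.

H = 0.2130, df = 2, p = 0.898992, fail to reject H0.


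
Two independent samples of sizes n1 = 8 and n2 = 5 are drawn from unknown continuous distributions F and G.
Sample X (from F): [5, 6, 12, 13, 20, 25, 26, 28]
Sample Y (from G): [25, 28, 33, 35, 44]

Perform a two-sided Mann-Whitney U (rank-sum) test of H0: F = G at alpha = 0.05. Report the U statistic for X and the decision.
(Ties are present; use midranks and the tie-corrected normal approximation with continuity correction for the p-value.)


Step 1: Combine and sort all 13 observations; assign midranks.
sorted (value, group): (5,X), (6,X), (12,X), (13,X), (20,X), (25,X), (25,Y), (26,X), (28,X), (28,Y), (33,Y), (35,Y), (44,Y)
ranks: 5->1, 6->2, 12->3, 13->4, 20->5, 25->6.5, 25->6.5, 26->8, 28->9.5, 28->9.5, 33->11, 35->12, 44->13
Step 2: Rank sum for X: R1 = 1 + 2 + 3 + 4 + 5 + 6.5 + 8 + 9.5 = 39.
Step 3: U_X = R1 - n1(n1+1)/2 = 39 - 8*9/2 = 39 - 36 = 3.
       U_Y = n1*n2 - U_X = 40 - 3 = 37.
Step 4: Ties are present, so use the tie-corrected normal approximation (with continuity correction) for the p-value.
Step 5: p-value = 0.015435; compare to alpha = 0.05. reject H0.

U_X = 3, p = 0.015435, reject H0 at alpha = 0.05.


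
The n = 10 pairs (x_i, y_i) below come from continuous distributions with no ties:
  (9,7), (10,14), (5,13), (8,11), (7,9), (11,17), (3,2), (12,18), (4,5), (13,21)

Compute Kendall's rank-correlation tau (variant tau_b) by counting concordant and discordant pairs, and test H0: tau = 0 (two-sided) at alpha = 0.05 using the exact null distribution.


Step 1: Enumerate the 45 unordered pairs (i,j) with i<j and classify each by sign(x_j-x_i) * sign(y_j-y_i).
  (1,2):dx=+1,dy=+7->C; (1,3):dx=-4,dy=+6->D; (1,4):dx=-1,dy=+4->D; (1,5):dx=-2,dy=+2->D
  (1,6):dx=+2,dy=+10->C; (1,7):dx=-6,dy=-5->C; (1,8):dx=+3,dy=+11->C; (1,9):dx=-5,dy=-2->C
  (1,10):dx=+4,dy=+14->C; (2,3):dx=-5,dy=-1->C; (2,4):dx=-2,dy=-3->C; (2,5):dx=-3,dy=-5->C
  (2,6):dx=+1,dy=+3->C; (2,7):dx=-7,dy=-12->C; (2,8):dx=+2,dy=+4->C; (2,9):dx=-6,dy=-9->C
  (2,10):dx=+3,dy=+7->C; (3,4):dx=+3,dy=-2->D; (3,5):dx=+2,dy=-4->D; (3,6):dx=+6,dy=+4->C
  (3,7):dx=-2,dy=-11->C; (3,8):dx=+7,dy=+5->C; (3,9):dx=-1,dy=-8->C; (3,10):dx=+8,dy=+8->C
  (4,5):dx=-1,dy=-2->C; (4,6):dx=+3,dy=+6->C; (4,7):dx=-5,dy=-9->C; (4,8):dx=+4,dy=+7->C
  (4,9):dx=-4,dy=-6->C; (4,10):dx=+5,dy=+10->C; (5,6):dx=+4,dy=+8->C; (5,7):dx=-4,dy=-7->C
  (5,8):dx=+5,dy=+9->C; (5,9):dx=-3,dy=-4->C; (5,10):dx=+6,dy=+12->C; (6,7):dx=-8,dy=-15->C
  (6,8):dx=+1,dy=+1->C; (6,9):dx=-7,dy=-12->C; (6,10):dx=+2,dy=+4->C; (7,8):dx=+9,dy=+16->C
  (7,9):dx=+1,dy=+3->C; (7,10):dx=+10,dy=+19->C; (8,9):dx=-8,dy=-13->C; (8,10):dx=+1,dy=+3->C
  (9,10):dx=+9,dy=+16->C
Step 2: C = 40, D = 5, total pairs = 45.
Step 3: tau = (C - D)/(n(n-1)/2) = (40 - 5)/45 = 0.777778.
Step 4: Exact two-sided p-value (enumerate n! = 3628800 permutations of y under H0): p = 0.000946.
Step 5: alpha = 0.05. reject H0.

tau_b = 0.7778 (C=40, D=5), p = 0.000946, reject H0.


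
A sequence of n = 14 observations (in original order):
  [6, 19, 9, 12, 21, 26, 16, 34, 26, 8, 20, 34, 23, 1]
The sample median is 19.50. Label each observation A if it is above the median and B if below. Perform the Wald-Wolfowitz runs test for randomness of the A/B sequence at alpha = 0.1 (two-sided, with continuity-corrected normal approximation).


Step 1: Compute median = 19.50; label A = above, B = below.
Labels in order: BBBBAABAABAAAB  (n_A = 7, n_B = 7)
Step 2: Count runs R = 7.
Step 3: Under H0 (random ordering), E[R] = 2*n_A*n_B/(n_A+n_B) + 1 = 2*7*7/14 + 1 = 8.0000.
        Var[R] = 2*n_A*n_B*(2*n_A*n_B - n_A - n_B) / ((n_A+n_B)^2 * (n_A+n_B-1)) = 8232/2548 = 3.2308.
        SD[R] = 1.7974.
Step 4: Continuity-corrected z = (R + 0.5 - E[R]) / SD[R] = (7 + 0.5 - 8.0000) / 1.7974 = -0.2782.
Step 5: Two-sided p-value via normal approximation = 2*(1 - Phi(|z|)) = 0.780879.
Step 6: alpha = 0.1. fail to reject H0.

R = 7, z = -0.2782, p = 0.780879, fail to reject H0.


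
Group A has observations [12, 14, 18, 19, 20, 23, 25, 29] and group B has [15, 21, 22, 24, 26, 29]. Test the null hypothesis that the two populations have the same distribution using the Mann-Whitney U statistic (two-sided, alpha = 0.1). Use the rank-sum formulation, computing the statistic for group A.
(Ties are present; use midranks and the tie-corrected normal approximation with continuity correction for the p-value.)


Step 1: Combine and sort all 14 observations; assign midranks.
sorted (value, group): (12,X), (14,X), (15,Y), (18,X), (19,X), (20,X), (21,Y), (22,Y), (23,X), (24,Y), (25,X), (26,Y), (29,X), (29,Y)
ranks: 12->1, 14->2, 15->3, 18->4, 19->5, 20->6, 21->7, 22->8, 23->9, 24->10, 25->11, 26->12, 29->13.5, 29->13.5
Step 2: Rank sum for X: R1 = 1 + 2 + 4 + 5 + 6 + 9 + 11 + 13.5 = 51.5.
Step 3: U_X = R1 - n1(n1+1)/2 = 51.5 - 8*9/2 = 51.5 - 36 = 15.5.
       U_Y = n1*n2 - U_X = 48 - 15.5 = 32.5.
Step 4: Ties are present, so use the tie-corrected normal approximation (with continuity correction) for the p-value.
Step 5: p-value = 0.301168; compare to alpha = 0.1. fail to reject H0.

U_X = 15.5, p = 0.301168, fail to reject H0 at alpha = 0.1.


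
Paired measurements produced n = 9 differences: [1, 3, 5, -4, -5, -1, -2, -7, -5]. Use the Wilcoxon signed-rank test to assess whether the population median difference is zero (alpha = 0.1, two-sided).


Step 1: Drop any zero differences (none here) and take |d_i|.
|d| = [1, 3, 5, 4, 5, 1, 2, 7, 5]
Step 2: Midrank |d_i| (ties get averaged ranks).
ranks: |1|->1.5, |3|->4, |5|->7, |4|->5, |5|->7, |1|->1.5, |2|->3, |7|->9, |5|->7
Step 3: Attach original signs; sum ranks with positive sign and with negative sign.
W+ = 1.5 + 4 + 7 = 12.5
W- = 5 + 7 + 1.5 + 3 + 9 + 7 = 32.5
(Check: W+ + W- = 45 should equal n(n+1)/2 = 45.)
Step 4: Test statistic W = min(W+, W-) = 12.5.
Step 5: Ties in |d|, so use the tie-corrected normal approximation.
        E[W] = n(n+1)/4 = 9*10/4 = 22.5.
        Tie groups: |d|=1 (t=2), |d|=5 (t=3); sum(t^3 - t) = 30.
        Var[W] = n(n+1)(2n+1)/24 - sum(t^3-t)/48 = 1710/24 - 30/48 = 70.625.
        z = (W - E[W]) / sqrt(Var[W]) = (12.5 - 22.5) / 8.4039 = -1.1899.
        Two-sided p = 2*Phi(z) = 0.234075.
Step 6: alpha = 0.1. fail to reject H0.

W+ = 12.5, W- = 32.5, W = min = 12.5, p = 0.234075, fail to reject H0.


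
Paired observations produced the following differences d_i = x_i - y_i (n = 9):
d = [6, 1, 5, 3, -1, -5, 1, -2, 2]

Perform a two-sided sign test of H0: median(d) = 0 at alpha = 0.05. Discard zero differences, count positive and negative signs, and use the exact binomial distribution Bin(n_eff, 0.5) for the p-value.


Step 1: Discard zero differences. Original n = 9; n_eff = number of nonzero differences = 9.
Nonzero differences (with sign): +6, +1, +5, +3, -1, -5, +1, -2, +2
Step 2: Count signs: positive = 6, negative = 3.
Step 3: Under H0: P(positive) = 0.5, so the number of positives S ~ Bin(9, 0.5).
Step 4: Two-sided exact p-value = sum of Bin(9,0.5) probabilities at or below the observed probability = 0.507812.
Step 5: alpha = 0.05. fail to reject H0.

n_eff = 9, pos = 6, neg = 3, p = 0.507812, fail to reject H0.


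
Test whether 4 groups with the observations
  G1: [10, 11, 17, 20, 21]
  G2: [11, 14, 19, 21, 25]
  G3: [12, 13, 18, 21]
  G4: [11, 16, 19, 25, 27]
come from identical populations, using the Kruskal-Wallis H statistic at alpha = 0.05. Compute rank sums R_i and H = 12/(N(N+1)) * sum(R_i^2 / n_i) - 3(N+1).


Step 1: Combine all N = 19 observations and assign midranks.
sorted (value, group, rank): (10,G1,1), (11,G1,3), (11,G2,3), (11,G4,3), (12,G3,5), (13,G3,6), (14,G2,7), (16,G4,8), (17,G1,9), (18,G3,10), (19,G2,11.5), (19,G4,11.5), (20,G1,13), (21,G1,15), (21,G2,15), (21,G3,15), (25,G2,17.5), (25,G4,17.5), (27,G4,19)
Step 2: Sum ranks within each group.
R_1 = 41 (n_1 = 5)
R_2 = 54 (n_2 = 5)
R_3 = 36 (n_3 = 4)
R_4 = 59 (n_4 = 5)
Step 3: H = 12/(N(N+1)) * sum(R_i^2/n_i) - 3(N+1)
     = 12/(19*20) * (41^2/5 + 54^2/5 + 36^2/4 + 59^2/5) - 3*20
     = 0.031579 * 1939.6 - 60
     = 1.250526.
Step 4: Ties present; correction factor C = 1 - 60/(19^3 - 19) = 0.991228. Corrected H = 1.250526 / 0.991228 = 1.261593.
Step 5: Under H0, H ~ chi^2(3); p-value = 0.738273.
Step 6: alpha = 0.05. fail to reject H0.

H = 1.2616, df = 3, p = 0.738273, fail to reject H0.


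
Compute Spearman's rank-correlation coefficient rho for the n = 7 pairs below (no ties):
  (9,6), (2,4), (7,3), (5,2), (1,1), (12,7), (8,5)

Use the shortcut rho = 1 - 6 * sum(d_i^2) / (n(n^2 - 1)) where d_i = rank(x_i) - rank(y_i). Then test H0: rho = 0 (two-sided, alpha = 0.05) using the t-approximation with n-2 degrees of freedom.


Step 1: Rank x and y separately (midranks; no ties here).
rank(x): 9->6, 2->2, 7->4, 5->3, 1->1, 12->7, 8->5
rank(y): 6->6, 4->4, 3->3, 2->2, 1->1, 7->7, 5->5
Step 2: d_i = R_x(i) - R_y(i); compute d_i^2.
  (6-6)^2=0, (2-4)^2=4, (4-3)^2=1, (3-2)^2=1, (1-1)^2=0, (7-7)^2=0, (5-5)^2=0
sum(d^2) = 6.
Step 3: rho = 1 - 6*6 / (7*(7^2 - 1)) = 1 - 36/336 = 0.892857.
Step 4: Under H0, t = rho * sqrt((n-2)/(1-rho^2)) = 4.4333 ~ t(5).
Step 5: Two-sided p-value from the t-distribution with 5 df = 0.006807.
Step 6: alpha = 0.05. reject H0.

rho = 0.8929, p = 0.006807, reject H0 at alpha = 0.05.


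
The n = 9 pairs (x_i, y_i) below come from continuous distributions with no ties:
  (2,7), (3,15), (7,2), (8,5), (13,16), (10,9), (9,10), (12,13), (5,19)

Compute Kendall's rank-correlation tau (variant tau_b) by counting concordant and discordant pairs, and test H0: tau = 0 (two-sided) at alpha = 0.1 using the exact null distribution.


Step 1: Enumerate the 36 unordered pairs (i,j) with i<j and classify each by sign(x_j-x_i) * sign(y_j-y_i).
  (1,2):dx=+1,dy=+8->C; (1,3):dx=+5,dy=-5->D; (1,4):dx=+6,dy=-2->D; (1,5):dx=+11,dy=+9->C
  (1,6):dx=+8,dy=+2->C; (1,7):dx=+7,dy=+3->C; (1,8):dx=+10,dy=+6->C; (1,9):dx=+3,dy=+12->C
  (2,3):dx=+4,dy=-13->D; (2,4):dx=+5,dy=-10->D; (2,5):dx=+10,dy=+1->C; (2,6):dx=+7,dy=-6->D
  (2,7):dx=+6,dy=-5->D; (2,8):dx=+9,dy=-2->D; (2,9):dx=+2,dy=+4->C; (3,4):dx=+1,dy=+3->C
  (3,5):dx=+6,dy=+14->C; (3,6):dx=+3,dy=+7->C; (3,7):dx=+2,dy=+8->C; (3,8):dx=+5,dy=+11->C
  (3,9):dx=-2,dy=+17->D; (4,5):dx=+5,dy=+11->C; (4,6):dx=+2,dy=+4->C; (4,7):dx=+1,dy=+5->C
  (4,8):dx=+4,dy=+8->C; (4,9):dx=-3,dy=+14->D; (5,6):dx=-3,dy=-7->C; (5,7):dx=-4,dy=-6->C
  (5,8):dx=-1,dy=-3->C; (5,9):dx=-8,dy=+3->D; (6,7):dx=-1,dy=+1->D; (6,8):dx=+2,dy=+4->C
  (6,9):dx=-5,dy=+10->D; (7,8):dx=+3,dy=+3->C; (7,9):dx=-4,dy=+9->D; (8,9):dx=-7,dy=+6->D
Step 2: C = 22, D = 14, total pairs = 36.
Step 3: tau = (C - D)/(n(n-1)/2) = (22 - 14)/36 = 0.222222.
Step 4: Exact two-sided p-value (enumerate n! = 362880 permutations of y under H0): p = 0.476709.
Step 5: alpha = 0.1. fail to reject H0.

tau_b = 0.2222 (C=22, D=14), p = 0.476709, fail to reject H0.


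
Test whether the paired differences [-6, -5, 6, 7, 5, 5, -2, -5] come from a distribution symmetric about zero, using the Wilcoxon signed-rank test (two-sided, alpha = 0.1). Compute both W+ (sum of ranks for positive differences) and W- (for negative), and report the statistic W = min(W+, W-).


Step 1: Drop any zero differences (none here) and take |d_i|.
|d| = [6, 5, 6, 7, 5, 5, 2, 5]
Step 2: Midrank |d_i| (ties get averaged ranks).
ranks: |6|->6.5, |5|->3.5, |6|->6.5, |7|->8, |5|->3.5, |5|->3.5, |2|->1, |5|->3.5
Step 3: Attach original signs; sum ranks with positive sign and with negative sign.
W+ = 6.5 + 8 + 3.5 + 3.5 = 21.5
W- = 6.5 + 3.5 + 1 + 3.5 = 14.5
(Check: W+ + W- = 36 should equal n(n+1)/2 = 36.)
Step 4: Test statistic W = min(W+, W-) = 14.5.
Step 5: Ties in |d|, so use the tie-corrected normal approximation.
        E[W] = n(n+1)/4 = 8*9/4 = 18.
        Tie groups: |d|=5 (t=4), |d|=6 (t=2); sum(t^3 - t) = 66.
        Var[W] = n(n+1)(2n+1)/24 - sum(t^3-t)/48 = 1224/24 - 66/48 = 49.625.
        z = (W - E[W]) / sqrt(Var[W]) = (14.5 - 18) / 7.0445 = -0.4968.
        Two-sided p = 2*Phi(z) = 0.619301.
Step 6: alpha = 0.1. fail to reject H0.

W+ = 21.5, W- = 14.5, W = min = 14.5, p = 0.619301, fail to reject H0.


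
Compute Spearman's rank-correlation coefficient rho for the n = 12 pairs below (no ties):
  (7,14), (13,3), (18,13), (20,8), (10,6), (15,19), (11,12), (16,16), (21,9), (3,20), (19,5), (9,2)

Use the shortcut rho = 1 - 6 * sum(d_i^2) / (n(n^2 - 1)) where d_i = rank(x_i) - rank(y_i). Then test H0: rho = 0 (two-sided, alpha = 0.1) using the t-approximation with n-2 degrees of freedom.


Step 1: Rank x and y separately (midranks; no ties here).
rank(x): 7->2, 13->6, 18->9, 20->11, 10->4, 15->7, 11->5, 16->8, 21->12, 3->1, 19->10, 9->3
rank(y): 14->9, 3->2, 13->8, 8->5, 6->4, 19->11, 12->7, 16->10, 9->6, 20->12, 5->3, 2->1
Step 2: d_i = R_x(i) - R_y(i); compute d_i^2.
  (2-9)^2=49, (6-2)^2=16, (9-8)^2=1, (11-5)^2=36, (4-4)^2=0, (7-11)^2=16, (5-7)^2=4, (8-10)^2=4, (12-6)^2=36, (1-12)^2=121, (10-3)^2=49, (3-1)^2=4
sum(d^2) = 336.
Step 3: rho = 1 - 6*336 / (12*(12^2 - 1)) = 1 - 2016/1716 = -0.174825.
Step 4: Under H0, t = rho * sqrt((n-2)/(1-rho^2)) = -0.5615 ~ t(10).
Step 5: Two-sided p-value from the t-distribution with 10 df = 0.586824.
Step 6: alpha = 0.1. fail to reject H0.

rho = -0.1748, p = 0.586824, fail to reject H0 at alpha = 0.1.


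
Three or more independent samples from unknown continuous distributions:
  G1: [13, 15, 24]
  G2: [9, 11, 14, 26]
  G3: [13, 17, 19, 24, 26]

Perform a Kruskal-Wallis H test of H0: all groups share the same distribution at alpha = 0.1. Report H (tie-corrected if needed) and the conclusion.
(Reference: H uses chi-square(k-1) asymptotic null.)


Step 1: Combine all N = 12 observations and assign midranks.
sorted (value, group, rank): (9,G2,1), (11,G2,2), (13,G1,3.5), (13,G3,3.5), (14,G2,5), (15,G1,6), (17,G3,7), (19,G3,8), (24,G1,9.5), (24,G3,9.5), (26,G2,11.5), (26,G3,11.5)
Step 2: Sum ranks within each group.
R_1 = 19 (n_1 = 3)
R_2 = 19.5 (n_2 = 4)
R_3 = 39.5 (n_3 = 5)
Step 3: H = 12/(N(N+1)) * sum(R_i^2/n_i) - 3(N+1)
     = 12/(12*13) * (19^2/3 + 19.5^2/4 + 39.5^2/5) - 3*13
     = 0.076923 * 527.446 - 39
     = 1.572756.
Step 4: Ties present; correction factor C = 1 - 18/(12^3 - 12) = 0.989510. Corrected H = 1.572756 / 0.989510 = 1.589429.
Step 5: Under H0, H ~ chi^2(2); p-value = 0.451710.
Step 6: alpha = 0.1. fail to reject H0.

H = 1.5894, df = 2, p = 0.451710, fail to reject H0.


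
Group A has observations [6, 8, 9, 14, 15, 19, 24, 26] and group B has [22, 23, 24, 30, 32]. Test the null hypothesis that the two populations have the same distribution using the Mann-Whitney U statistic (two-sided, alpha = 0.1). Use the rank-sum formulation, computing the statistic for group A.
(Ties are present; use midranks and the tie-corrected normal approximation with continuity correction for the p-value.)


Step 1: Combine and sort all 13 observations; assign midranks.
sorted (value, group): (6,X), (8,X), (9,X), (14,X), (15,X), (19,X), (22,Y), (23,Y), (24,X), (24,Y), (26,X), (30,Y), (32,Y)
ranks: 6->1, 8->2, 9->3, 14->4, 15->5, 19->6, 22->7, 23->8, 24->9.5, 24->9.5, 26->11, 30->12, 32->13
Step 2: Rank sum for X: R1 = 1 + 2 + 3 + 4 + 5 + 6 + 9.5 + 11 = 41.5.
Step 3: U_X = R1 - n1(n1+1)/2 = 41.5 - 8*9/2 = 41.5 - 36 = 5.5.
       U_Y = n1*n2 - U_X = 40 - 5.5 = 34.5.
Step 4: Ties are present, so use the tie-corrected normal approximation (with continuity correction) for the p-value.
Step 5: p-value = 0.040149; compare to alpha = 0.1. reject H0.

U_X = 5.5, p = 0.040149, reject H0 at alpha = 0.1.


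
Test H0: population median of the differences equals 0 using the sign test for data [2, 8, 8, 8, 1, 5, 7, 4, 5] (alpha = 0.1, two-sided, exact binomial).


Step 1: Discard zero differences. Original n = 9; n_eff = number of nonzero differences = 9.
Nonzero differences (with sign): +2, +8, +8, +8, +1, +5, +7, +4, +5
Step 2: Count signs: positive = 9, negative = 0.
Step 3: Under H0: P(positive) = 0.5, so the number of positives S ~ Bin(9, 0.5).
Step 4: Two-sided exact p-value = sum of Bin(9,0.5) probabilities at or below the observed probability = 0.003906.
Step 5: alpha = 0.1. reject H0.

n_eff = 9, pos = 9, neg = 0, p = 0.003906, reject H0.


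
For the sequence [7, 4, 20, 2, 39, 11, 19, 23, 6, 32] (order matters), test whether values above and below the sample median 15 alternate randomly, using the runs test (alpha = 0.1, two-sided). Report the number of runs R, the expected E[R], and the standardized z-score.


Step 1: Compute median = 15; label A = above, B = below.
Labels in order: BBABABAABA  (n_A = 5, n_B = 5)
Step 2: Count runs R = 8.
Step 3: Under H0 (random ordering), E[R] = 2*n_A*n_B/(n_A+n_B) + 1 = 2*5*5/10 + 1 = 6.0000.
        Var[R] = 2*n_A*n_B*(2*n_A*n_B - n_A - n_B) / ((n_A+n_B)^2 * (n_A+n_B-1)) = 2000/900 = 2.2222.
        SD[R] = 1.4907.
Step 4: Continuity-corrected z = (R - 0.5 - E[R]) / SD[R] = (8 - 0.5 - 6.0000) / 1.4907 = 1.0062.
Step 5: Two-sided p-value via normal approximation = 2*(1 - Phi(|z|)) = 0.314305.
Step 6: alpha = 0.1. fail to reject H0.

R = 8, z = 1.0062, p = 0.314305, fail to reject H0.


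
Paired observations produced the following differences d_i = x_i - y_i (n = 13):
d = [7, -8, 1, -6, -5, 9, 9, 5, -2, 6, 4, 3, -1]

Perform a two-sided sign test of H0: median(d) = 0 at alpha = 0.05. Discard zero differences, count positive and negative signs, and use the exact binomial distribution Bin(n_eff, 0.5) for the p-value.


Step 1: Discard zero differences. Original n = 13; n_eff = number of nonzero differences = 13.
Nonzero differences (with sign): +7, -8, +1, -6, -5, +9, +9, +5, -2, +6, +4, +3, -1
Step 2: Count signs: positive = 8, negative = 5.
Step 3: Under H0: P(positive) = 0.5, so the number of positives S ~ Bin(13, 0.5).
Step 4: Two-sided exact p-value = sum of Bin(13,0.5) probabilities at or below the observed probability = 0.581055.
Step 5: alpha = 0.05. fail to reject H0.

n_eff = 13, pos = 8, neg = 5, p = 0.581055, fail to reject H0.


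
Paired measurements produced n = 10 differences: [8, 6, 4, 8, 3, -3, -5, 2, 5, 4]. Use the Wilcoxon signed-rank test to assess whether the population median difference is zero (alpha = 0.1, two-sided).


Step 1: Drop any zero differences (none here) and take |d_i|.
|d| = [8, 6, 4, 8, 3, 3, 5, 2, 5, 4]
Step 2: Midrank |d_i| (ties get averaged ranks).
ranks: |8|->9.5, |6|->8, |4|->4.5, |8|->9.5, |3|->2.5, |3|->2.5, |5|->6.5, |2|->1, |5|->6.5, |4|->4.5
Step 3: Attach original signs; sum ranks with positive sign and with negative sign.
W+ = 9.5 + 8 + 4.5 + 9.5 + 2.5 + 1 + 6.5 + 4.5 = 46
W- = 2.5 + 6.5 = 9
(Check: W+ + W- = 55 should equal n(n+1)/2 = 55.)
Step 4: Test statistic W = min(W+, W-) = 9.
Step 5: Ties in |d|, so use the tie-corrected normal approximation.
        E[W] = n(n+1)/4 = 10*11/4 = 27.5.
        Tie groups: |d|=3 (t=2), |d|=4 (t=2), |d|=5 (t=2), |d|=8 (t=2); sum(t^3 - t) = 24.
        Var[W] = n(n+1)(2n+1)/24 - sum(t^3-t)/48 = 2310/24 - 24/48 = 95.75.
        z = (W - E[W]) / sqrt(Var[W]) = (9 - 27.5) / 9.7852 = -1.8906.
        Two-sided p = 2*Phi(z) = 0.058676.
Step 6: alpha = 0.1. reject H0.

W+ = 46, W- = 9, W = min = 9, p = 0.058676, reject H0.


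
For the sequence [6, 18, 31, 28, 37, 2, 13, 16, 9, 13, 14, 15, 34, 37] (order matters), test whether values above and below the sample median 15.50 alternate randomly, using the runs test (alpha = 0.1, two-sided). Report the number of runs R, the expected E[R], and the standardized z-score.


Step 1: Compute median = 15.50; label A = above, B = below.
Labels in order: BAAAABBABBBBAA  (n_A = 7, n_B = 7)
Step 2: Count runs R = 6.
Step 3: Under H0 (random ordering), E[R] = 2*n_A*n_B/(n_A+n_B) + 1 = 2*7*7/14 + 1 = 8.0000.
        Var[R] = 2*n_A*n_B*(2*n_A*n_B - n_A - n_B) / ((n_A+n_B)^2 * (n_A+n_B-1)) = 8232/2548 = 3.2308.
        SD[R] = 1.7974.
Step 4: Continuity-corrected z = (R + 0.5 - E[R]) / SD[R] = (6 + 0.5 - 8.0000) / 1.7974 = -0.8345.
Step 5: Two-sided p-value via normal approximation = 2*(1 - Phi(|z|)) = 0.403986.
Step 6: alpha = 0.1. fail to reject H0.

R = 6, z = -0.8345, p = 0.403986, fail to reject H0.


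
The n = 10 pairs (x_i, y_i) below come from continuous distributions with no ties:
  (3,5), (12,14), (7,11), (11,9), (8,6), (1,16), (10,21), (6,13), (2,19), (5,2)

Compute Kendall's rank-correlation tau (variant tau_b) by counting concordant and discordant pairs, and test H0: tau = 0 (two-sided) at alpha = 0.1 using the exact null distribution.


Step 1: Enumerate the 45 unordered pairs (i,j) with i<j and classify each by sign(x_j-x_i) * sign(y_j-y_i).
  (1,2):dx=+9,dy=+9->C; (1,3):dx=+4,dy=+6->C; (1,4):dx=+8,dy=+4->C; (1,5):dx=+5,dy=+1->C
  (1,6):dx=-2,dy=+11->D; (1,7):dx=+7,dy=+16->C; (1,8):dx=+3,dy=+8->C; (1,9):dx=-1,dy=+14->D
  (1,10):dx=+2,dy=-3->D; (2,3):dx=-5,dy=-3->C; (2,4):dx=-1,dy=-5->C; (2,5):dx=-4,dy=-8->C
  (2,6):dx=-11,dy=+2->D; (2,7):dx=-2,dy=+7->D; (2,8):dx=-6,dy=-1->C; (2,9):dx=-10,dy=+5->D
  (2,10):dx=-7,dy=-12->C; (3,4):dx=+4,dy=-2->D; (3,5):dx=+1,dy=-5->D; (3,6):dx=-6,dy=+5->D
  (3,7):dx=+3,dy=+10->C; (3,8):dx=-1,dy=+2->D; (3,9):dx=-5,dy=+8->D; (3,10):dx=-2,dy=-9->C
  (4,5):dx=-3,dy=-3->C; (4,6):dx=-10,dy=+7->D; (4,7):dx=-1,dy=+12->D; (4,8):dx=-5,dy=+4->D
  (4,9):dx=-9,dy=+10->D; (4,10):dx=-6,dy=-7->C; (5,6):dx=-7,dy=+10->D; (5,7):dx=+2,dy=+15->C
  (5,8):dx=-2,dy=+7->D; (5,9):dx=-6,dy=+13->D; (5,10):dx=-3,dy=-4->C; (6,7):dx=+9,dy=+5->C
  (6,8):dx=+5,dy=-3->D; (6,9):dx=+1,dy=+3->C; (6,10):dx=+4,dy=-14->D; (7,8):dx=-4,dy=-8->C
  (7,9):dx=-8,dy=-2->C; (7,10):dx=-5,dy=-19->C; (8,9):dx=-4,dy=+6->D; (8,10):dx=-1,dy=-11->C
  (9,10):dx=+3,dy=-17->D
Step 2: C = 23, D = 22, total pairs = 45.
Step 3: tau = (C - D)/(n(n-1)/2) = (23 - 22)/45 = 0.022222.
Step 4: Exact two-sided p-value (enumerate n! = 3628800 permutations of y under H0): p = 1.000000.
Step 5: alpha = 0.1. fail to reject H0.

tau_b = 0.0222 (C=23, D=22), p = 1.000000, fail to reject H0.


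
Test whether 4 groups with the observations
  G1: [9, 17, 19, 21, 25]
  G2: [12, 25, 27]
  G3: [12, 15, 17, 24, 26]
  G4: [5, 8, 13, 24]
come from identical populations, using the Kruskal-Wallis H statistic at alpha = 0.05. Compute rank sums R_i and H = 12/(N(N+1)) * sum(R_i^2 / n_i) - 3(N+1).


Step 1: Combine all N = 17 observations and assign midranks.
sorted (value, group, rank): (5,G4,1), (8,G4,2), (9,G1,3), (12,G2,4.5), (12,G3,4.5), (13,G4,6), (15,G3,7), (17,G1,8.5), (17,G3,8.5), (19,G1,10), (21,G1,11), (24,G3,12.5), (24,G4,12.5), (25,G1,14.5), (25,G2,14.5), (26,G3,16), (27,G2,17)
Step 2: Sum ranks within each group.
R_1 = 47 (n_1 = 5)
R_2 = 36 (n_2 = 3)
R_3 = 48.5 (n_3 = 5)
R_4 = 21.5 (n_4 = 4)
Step 3: H = 12/(N(N+1)) * sum(R_i^2/n_i) - 3(N+1)
     = 12/(17*18) * (47^2/5 + 36^2/3 + 48.5^2/5 + 21.5^2/4) - 3*18
     = 0.039216 * 1459.81 - 54
     = 3.247549.
Step 4: Ties present; correction factor C = 1 - 24/(17^3 - 17) = 0.995098. Corrected H = 3.247549 / 0.995098 = 3.263547.
Step 5: Under H0, H ~ chi^2(3); p-value = 0.352749.
Step 6: alpha = 0.05. fail to reject H0.

H = 3.2635, df = 3, p = 0.352749, fail to reject H0.


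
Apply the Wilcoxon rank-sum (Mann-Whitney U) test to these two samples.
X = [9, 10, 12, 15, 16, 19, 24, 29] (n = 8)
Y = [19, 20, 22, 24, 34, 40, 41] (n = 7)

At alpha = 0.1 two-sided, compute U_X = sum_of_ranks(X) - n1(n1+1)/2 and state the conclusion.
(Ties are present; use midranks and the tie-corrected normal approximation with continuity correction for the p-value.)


Step 1: Combine and sort all 15 observations; assign midranks.
sorted (value, group): (9,X), (10,X), (12,X), (15,X), (16,X), (19,X), (19,Y), (20,Y), (22,Y), (24,X), (24,Y), (29,X), (34,Y), (40,Y), (41,Y)
ranks: 9->1, 10->2, 12->3, 15->4, 16->5, 19->6.5, 19->6.5, 20->8, 22->9, 24->10.5, 24->10.5, 29->12, 34->13, 40->14, 41->15
Step 2: Rank sum for X: R1 = 1 + 2 + 3 + 4 + 5 + 6.5 + 10.5 + 12 = 44.
Step 3: U_X = R1 - n1(n1+1)/2 = 44 - 8*9/2 = 44 - 36 = 8.
       U_Y = n1*n2 - U_X = 56 - 8 = 48.
Step 4: Ties are present, so use the tie-corrected normal approximation (with continuity correction) for the p-value.
Step 5: p-value = 0.023776; compare to alpha = 0.1. reject H0.

U_X = 8, p = 0.023776, reject H0 at alpha = 0.1.


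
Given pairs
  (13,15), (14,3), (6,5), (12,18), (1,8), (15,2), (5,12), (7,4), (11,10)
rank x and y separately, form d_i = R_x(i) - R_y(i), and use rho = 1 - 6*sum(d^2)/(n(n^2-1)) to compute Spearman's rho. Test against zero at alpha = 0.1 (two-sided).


Step 1: Rank x and y separately (midranks; no ties here).
rank(x): 13->7, 14->8, 6->3, 12->6, 1->1, 15->9, 5->2, 7->4, 11->5
rank(y): 15->8, 3->2, 5->4, 18->9, 8->5, 2->1, 12->7, 4->3, 10->6
Step 2: d_i = R_x(i) - R_y(i); compute d_i^2.
  (7-8)^2=1, (8-2)^2=36, (3-4)^2=1, (6-9)^2=9, (1-5)^2=16, (9-1)^2=64, (2-7)^2=25, (4-3)^2=1, (5-6)^2=1
sum(d^2) = 154.
Step 3: rho = 1 - 6*154 / (9*(9^2 - 1)) = 1 - 924/720 = -0.283333.
Step 4: Under H0, t = rho * sqrt((n-2)/(1-rho^2)) = -0.7817 ~ t(7).
Step 5: Two-sided p-value from the t-distribution with 7 df = 0.460030.
Step 6: alpha = 0.1. fail to reject H0.

rho = -0.2833, p = 0.460030, fail to reject H0 at alpha = 0.1.


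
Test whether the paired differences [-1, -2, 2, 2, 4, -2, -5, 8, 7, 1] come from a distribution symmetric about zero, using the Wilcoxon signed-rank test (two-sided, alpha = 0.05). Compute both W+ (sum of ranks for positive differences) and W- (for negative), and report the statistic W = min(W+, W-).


Step 1: Drop any zero differences (none here) and take |d_i|.
|d| = [1, 2, 2, 2, 4, 2, 5, 8, 7, 1]
Step 2: Midrank |d_i| (ties get averaged ranks).
ranks: |1|->1.5, |2|->4.5, |2|->4.5, |2|->4.5, |4|->7, |2|->4.5, |5|->8, |8|->10, |7|->9, |1|->1.5
Step 3: Attach original signs; sum ranks with positive sign and with negative sign.
W+ = 4.5 + 4.5 + 7 + 10 + 9 + 1.5 = 36.5
W- = 1.5 + 4.5 + 4.5 + 8 = 18.5
(Check: W+ + W- = 55 should equal n(n+1)/2 = 55.)
Step 4: Test statistic W = min(W+, W-) = 18.5.
Step 5: Ties in |d|, so use the tie-corrected normal approximation.
        E[W] = n(n+1)/4 = 10*11/4 = 27.5.
        Tie groups: |d|=1 (t=2), |d|=2 (t=4); sum(t^3 - t) = 66.
        Var[W] = n(n+1)(2n+1)/24 - sum(t^3-t)/48 = 2310/24 - 66/48 = 94.875.
        z = (W - E[W]) / sqrt(Var[W]) = (18.5 - 27.5) / 9.7404 = -0.9240.
        Two-sided p = 2*Phi(z) = 0.355492.
Step 6: alpha = 0.05. fail to reject H0.

W+ = 36.5, W- = 18.5, W = min = 18.5, p = 0.355492, fail to reject H0.
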